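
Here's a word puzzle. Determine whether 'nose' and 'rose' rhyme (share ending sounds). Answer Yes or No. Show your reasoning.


Rime (stressed vowel + following sounds) of 'nose': -ose = /oʊz/
Rime of 'rose': -ose = /oʊz/
/oʊz/ and /oʊz/ are the same ending sound, so the words rhyme.

Yes


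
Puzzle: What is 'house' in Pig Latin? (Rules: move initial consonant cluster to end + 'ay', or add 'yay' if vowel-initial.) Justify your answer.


'house': move consonant cluster 'h' to end and add 'ay': 'ousehay'.

ousehay


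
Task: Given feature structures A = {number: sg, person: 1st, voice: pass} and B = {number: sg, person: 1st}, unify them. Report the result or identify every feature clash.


Compare features:
number: A=sg vs B=sg -> unified: sg
person: A=1st vs B=1st -> unified: 1st
voice: A=pass vs B=_ -> unified: pass
No clashes found.

Unified: {number: sg, person: 1st, voice: pass}


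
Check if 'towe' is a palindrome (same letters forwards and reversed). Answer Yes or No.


Forward: 'towe'
Reversed: 'ewot'
They differ.

No


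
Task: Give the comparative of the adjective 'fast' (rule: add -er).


Apply comparative formation (add -er): 'fast' -> 'faster'.

faster


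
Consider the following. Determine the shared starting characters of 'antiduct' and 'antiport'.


Compare from the start: 4 characters match: 'anti'. Mismatch at position 5: 'd' vs 'p'.

anti


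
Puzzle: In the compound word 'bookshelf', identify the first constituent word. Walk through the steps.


Split 'bookshelf' into 'book' + 'shelf'. The first part is 'book'.

book


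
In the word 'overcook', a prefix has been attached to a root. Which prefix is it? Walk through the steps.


The word 'overcook' = 'over' (prefix) + 'cook' (root). The prefix is 'over'.

over


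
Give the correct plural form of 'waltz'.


Apply rule: Add -es (sibilant/fricative ending). 'waltz' becomes 'waltzes'.

waltzes


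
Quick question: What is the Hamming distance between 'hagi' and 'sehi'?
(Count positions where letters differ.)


Alignment:
Position 1: 'h' vs 's' = DIFFER
Position 2: 'a' vs 'e' = DIFFER
Position 3: 'g' vs 'h' = DIFFER
Position 4: 'i' vs 'i' = match
Total differences: 3

3


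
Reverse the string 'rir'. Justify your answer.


Reverse 'rir' character by character: 'rir'.

rir


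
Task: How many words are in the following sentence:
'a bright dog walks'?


Split into words: a | bright | dog | walks = 4 words.

4


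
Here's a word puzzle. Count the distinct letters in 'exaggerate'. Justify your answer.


Unique letters in 'exaggerate': {a, e, g, r, t, x} = 6 distinct letters.

6


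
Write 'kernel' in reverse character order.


Reverse 'kernel' character by character: 'lenrek'.

lenrek


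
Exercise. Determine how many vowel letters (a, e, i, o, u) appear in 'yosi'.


Vowels in 'yosi': o, i = 2 vowels.

2


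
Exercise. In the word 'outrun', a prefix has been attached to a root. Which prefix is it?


The word 'outrun' = 'out' (prefix) + 'run' (root). The prefix is 'out'.

out


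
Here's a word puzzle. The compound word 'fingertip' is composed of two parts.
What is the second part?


Split 'fingertip' into 'finger' + 'tip'. The second part is 'tip'.

tip


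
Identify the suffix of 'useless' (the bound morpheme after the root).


The word 'useless' = 'use' (root) + '-less' (suffix). The suffix is '-less'.

less


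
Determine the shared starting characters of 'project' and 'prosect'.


Compare from the start: 3 characters match: 'pro'. Mismatch at position 4: 'j' vs 's'.

pro


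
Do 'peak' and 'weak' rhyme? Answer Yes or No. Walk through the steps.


Rime (stressed vowel + following sounds) of 'peak': -eak = /iːk/
Rime of 'weak': -eak = /iːk/
/iːk/ and /iːk/ are the same ending sound, so the words rhyme.

Yes


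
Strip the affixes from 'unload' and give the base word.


Remove prefix 'un' from 'unload' to get root 'load'.

load


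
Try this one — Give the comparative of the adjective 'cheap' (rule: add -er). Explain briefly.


Apply comparative formation (add -er): 'cheap' -> 'cheaper'.

cheaper


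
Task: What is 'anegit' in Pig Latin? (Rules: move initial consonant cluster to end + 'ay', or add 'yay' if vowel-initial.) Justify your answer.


'anegit' starts with a vowel, so add 'yay': 'anegityay'.

anegityay


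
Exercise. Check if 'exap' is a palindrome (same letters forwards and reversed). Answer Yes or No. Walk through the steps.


Forward: 'exap'
Reversed: 'paxe'
They differ.

No


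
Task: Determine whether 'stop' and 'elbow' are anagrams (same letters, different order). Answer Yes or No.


Sorted letters of 'stop': 'opst'
Sorted letters of 'elbow': 'below'
They do not match.

No


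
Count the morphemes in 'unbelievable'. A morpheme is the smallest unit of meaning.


Decomposition: un- (prefix) + believe (root) + -able (suffix) = 3 morpheme(s)

3 morphemes


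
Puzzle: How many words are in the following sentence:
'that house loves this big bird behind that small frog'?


Split into words: that | house | loves | this | big | bird | behind | that | small | frog = 10 words.

10


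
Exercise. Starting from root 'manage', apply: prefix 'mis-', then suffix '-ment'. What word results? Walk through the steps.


Step 1: Add prefix 'mis-' to 'manage' = 'mismanage'
Step 2: Add suffix '-ment' to 'mismanage' = 'mismanagement'

mismanagement


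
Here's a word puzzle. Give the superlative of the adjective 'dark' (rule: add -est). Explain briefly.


Apply superlative formation (add -est): 'dark' -> 'darkest'.

darkest


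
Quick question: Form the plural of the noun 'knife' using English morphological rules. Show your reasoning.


Apply rule: Change -fe to -ves. 'knife' becomes 'knives'.

knives


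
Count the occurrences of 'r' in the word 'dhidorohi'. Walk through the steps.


Letter 'r' in 'dhidorohi': found at position(s) 6 = 1 occurrence(s).

1


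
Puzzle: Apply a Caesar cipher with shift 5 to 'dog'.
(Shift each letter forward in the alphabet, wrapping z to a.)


Shift each letter by 5: d -> i, o -> t, g -> l. Result: 'itl'.

itl


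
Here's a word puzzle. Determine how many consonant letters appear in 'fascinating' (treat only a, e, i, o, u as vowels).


Consonants in 'fascinating': f, s, c, n, t, n, g = 7 consonants.

7


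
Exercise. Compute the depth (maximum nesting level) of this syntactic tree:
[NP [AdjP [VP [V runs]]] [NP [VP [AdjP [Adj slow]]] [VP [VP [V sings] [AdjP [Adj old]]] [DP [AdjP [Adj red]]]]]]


Count bracket nesting levels:
'[' at pos 0: depth = 1
'[' at pos 4: depth = 2
'[' at pos 10: depth = 3
'[' at pos 14: depth = 4
'[' at pos 25: depth = 2
'[' at pos 29: depth = 3
'[' at pos 33: depth = 4
'[' at pos 39: depth = 5
'[' at pos 52: depth = 3
'[' at pos 56: depth = 4
'[' at pos 60: depth = 5
'[' at pos 70: depth = 5
'[' at pos 76: depth = 6
'[' at pos 88: depth = 4
'[' at pos 92: depth = 5
'[' at pos 98: depth = 6
Maximum depth reached: 6

6


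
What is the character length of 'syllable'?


Spell out 'syllable' and number each letter: s(1), y(2), l(3), l(4), a(5), b(6), l(7), e(8). Total: 8 letters.

8


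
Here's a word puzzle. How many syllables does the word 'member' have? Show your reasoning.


Break 'member' into syllables: mem-ber -> mem | ber = 2 syllables

2 syllables


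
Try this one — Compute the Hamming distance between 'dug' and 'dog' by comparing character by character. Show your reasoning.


Alignment:
Position 1: 'd' vs 'd' = match
Position 2: 'u' vs 'o' = DIFFER
Position 3: 'g' vs 'g' = match
Total differences: 1

1


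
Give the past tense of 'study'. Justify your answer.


Apply rule: Change -y to -ied. 'study' becomes 'studied'.

studied


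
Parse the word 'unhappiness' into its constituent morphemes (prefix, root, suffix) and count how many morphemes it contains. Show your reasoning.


Step 1: Identify prefix: 'un' (meaning: not/reverse)
Step 2: Identify root: 'happy'
Step 3: Identify suffix(es): 'ness'
Decomposition: un- (prefix: not/reverse) + happy (root) + -ness (suffix: state of)
Total morphemes: 3

3 morphemes (un- (prefix: not/reverse) + happy (root) + -ness (suffix: state of))


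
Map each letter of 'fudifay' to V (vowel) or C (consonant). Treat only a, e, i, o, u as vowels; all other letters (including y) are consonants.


Letter mapping: f = C, u = V, d = C, i = V, f = C, a = V, y = C.

CVCVCVC


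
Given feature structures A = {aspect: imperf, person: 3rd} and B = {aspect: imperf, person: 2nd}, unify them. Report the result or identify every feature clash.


Compare features:
aspect: A=imperf vs B=imperf -> unified: imperf
person: A=3rd vs B=2nd -> CLASH
Clash detected on feature 'person' (3rd vs 2nd); unification fails.

CLASH on 'person' (3rd vs 2nd)


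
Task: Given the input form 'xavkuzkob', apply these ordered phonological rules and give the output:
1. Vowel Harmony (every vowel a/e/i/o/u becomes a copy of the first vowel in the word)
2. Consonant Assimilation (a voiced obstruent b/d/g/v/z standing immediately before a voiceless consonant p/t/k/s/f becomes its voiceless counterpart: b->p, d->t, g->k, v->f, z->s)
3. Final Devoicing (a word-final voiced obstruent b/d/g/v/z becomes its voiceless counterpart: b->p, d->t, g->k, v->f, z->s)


Starting form: 'xavkuzkob'
Rule 1: Vowel Harmony: all vowels become 'a' (matching first vowel). 'xavkuzkob' -> 'xavkazkab'
Rule 2: Consonant Assimilation: voiced obstruent before voiceless consonant becomes voiceless ('vk' -> 'fk', 'zk' -> 'sk'). 'xavkazkab' -> 'xafkaskab'
Rule 3: Final Devoicing: word-final voiced obstruent 'b' becomes voiceless 'p'. 'xafkaskab' -> 'xafkaskap'
Final form: 'xafkaskap'

xafkaskap


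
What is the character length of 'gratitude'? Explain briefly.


Spell out 'gratitude' and number each letter: g(1), r(2), a(3), t(4), i(5), t(6), u(7), d(8), e(9). Total: 9 letters.

9


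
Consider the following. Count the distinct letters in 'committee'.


Unique letters in 'committee': {c, e, i, m, o, t} = 6 distinct letters.

6


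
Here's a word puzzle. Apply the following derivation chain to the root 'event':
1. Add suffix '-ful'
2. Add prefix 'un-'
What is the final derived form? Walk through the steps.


Step 1: Add suffix '-ful' to 'event' = 'eventful'
Step 2: Add prefix 'un-' to 'eventful' = 'uneventful'

uneventful


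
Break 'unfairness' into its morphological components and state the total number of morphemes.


Step 1: Identify prefix: 'un' (meaning: not/reverse)
Step 2: Identify root: 'fair'
Step 3: Identify suffix(es): 'ness'
Decomposition: un- (prefix: not/reverse) + fair (root) + -ness (suffix: state of)
Total morphemes: 3

3 morphemes (un- (prefix: not/reverse) + fair (root) + -ness (suffix: state of))


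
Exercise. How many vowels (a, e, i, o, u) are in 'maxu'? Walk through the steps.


Vowels in 'maxu': a, u = 2 vowels.

2


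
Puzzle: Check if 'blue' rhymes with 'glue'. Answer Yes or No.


Rime (stressed vowel + following sounds) of 'blue': -ue = /uː/
Rime of 'glue': -ue = /uː/
/uː/ and /uː/ are the same ending sound, so the words rhyme.

Yes


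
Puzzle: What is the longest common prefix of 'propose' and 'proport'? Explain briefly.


Compare from the start: 5 characters match: 'propo'. Mismatch at position 6: 's' vs 'r'.

propo


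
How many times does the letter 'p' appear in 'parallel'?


Letter 'p' in 'parallel': found at position(s) 1 = 1 occurrence(s).

1


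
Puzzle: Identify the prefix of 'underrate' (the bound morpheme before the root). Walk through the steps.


The word 'underrate' = 'under' (prefix) + 'rate' (root). The prefix is 'under'.

under


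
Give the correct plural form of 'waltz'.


Apply rule: Add -es (sibilant/fricative ending). 'waltz' becomes 'waltzes'.

waltzes


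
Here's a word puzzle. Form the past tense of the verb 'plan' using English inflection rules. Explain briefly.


Apply rule: Double final consonant and add -ed. 'plan' becomes 'planned'.

planned


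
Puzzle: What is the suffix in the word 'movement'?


The word 'movement' = 'move' (root) + '-ment' (suffix). The suffix is '-ment'.

ment


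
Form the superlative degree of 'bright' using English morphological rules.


Apply superlative formation (add -est): 'bright' -> 'brightest'.

brightest


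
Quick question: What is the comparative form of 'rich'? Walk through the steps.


Apply comparative formation (add -er): 'rich' -> 'richer'.

richer


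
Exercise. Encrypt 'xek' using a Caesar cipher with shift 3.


Shift each letter by 3: x -> a, e -> h, k -> n. Result: 'ahn'.

ahn


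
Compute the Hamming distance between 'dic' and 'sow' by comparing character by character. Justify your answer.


Alignment:
Position 1: 'd' vs 's' = DIFFER
Position 2: 'i' vs 'o' = DIFFER
Position 3: 'c' vs 'w' = DIFFER
Total differences: 3

3


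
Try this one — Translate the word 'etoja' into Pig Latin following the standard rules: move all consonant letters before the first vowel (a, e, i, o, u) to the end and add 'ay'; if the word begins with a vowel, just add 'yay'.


'etoja' starts with a vowel, so add 'yay': 'etojayay'.

etojayay


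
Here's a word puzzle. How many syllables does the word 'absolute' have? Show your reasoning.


Break 'absolute' into syllables: ab-so-lute -> ab | so | lute = 3 syllables

3 syllables


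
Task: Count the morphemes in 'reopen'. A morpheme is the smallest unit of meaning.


Decomposition: re- (prefix) + open (root) = 2 morpheme(s)

2 morphemes


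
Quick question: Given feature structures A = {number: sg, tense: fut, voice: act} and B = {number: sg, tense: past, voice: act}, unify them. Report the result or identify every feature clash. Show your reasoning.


Compare features:
number: A=sg vs B=sg -> unified: sg
tense: A=fut vs B=past -> CLASH
voice: A=act vs B=act -> unified: act
Clash detected on feature 'tense' (fut vs past); unification fails.

CLASH on 'tense' (fut vs past)


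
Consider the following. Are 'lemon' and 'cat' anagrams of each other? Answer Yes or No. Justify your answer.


Sorted letters of 'lemon': 'elmno'
Sorted letters of 'cat': 'act'
They do not match.

No


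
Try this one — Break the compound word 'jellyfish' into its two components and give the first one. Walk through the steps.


Split 'jellyfish' into 'jelly' + 'fish'. The first part is 'jelly'.

jelly


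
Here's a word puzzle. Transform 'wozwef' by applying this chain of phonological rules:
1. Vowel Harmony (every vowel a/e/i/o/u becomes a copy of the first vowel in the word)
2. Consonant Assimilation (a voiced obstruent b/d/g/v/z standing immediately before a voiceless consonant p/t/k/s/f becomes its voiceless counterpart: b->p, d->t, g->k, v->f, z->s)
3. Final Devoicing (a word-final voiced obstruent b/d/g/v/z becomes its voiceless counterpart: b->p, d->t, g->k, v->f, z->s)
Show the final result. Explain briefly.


Starting form: 'wozwef'
Rule 1: Vowel Harmony: all vowels become 'o' (matching first vowel). 'wozwef' -> 'wozwof'
Rule 2: Consonant Assimilation: no voiced obstruent (b/d/g/v/z) stands immediately before a voiceless consonant (p/t/k/s/f). No change.
Rule 3: Final Devoicing: final consonant 'f' is not one of the voiced obstruents b/d/g/v/z. No change.
Final form: 'wozwof'

wozwof


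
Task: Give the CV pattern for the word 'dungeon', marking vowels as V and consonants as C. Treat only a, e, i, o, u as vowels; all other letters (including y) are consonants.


Letter mapping: d = C, u = V, n = C, g = C, e = V, o = V, n = C.

CVCCVVC


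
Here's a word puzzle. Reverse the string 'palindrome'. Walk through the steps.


Reverse 'palindrome' character by character: 'emordnilap'.

emordnilap


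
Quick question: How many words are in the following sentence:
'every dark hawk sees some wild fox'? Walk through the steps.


Split into words: every | dark | hawk | sees | some | wild | fox = 7 words.

7


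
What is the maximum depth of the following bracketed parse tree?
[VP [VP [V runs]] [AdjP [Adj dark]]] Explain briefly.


Count bracket nesting levels:
'[' at pos 0: depth = 1
'[' at pos 4: depth = 2
'[' at pos 8: depth = 3
'[' at pos 18: depth = 2
'[' at pos 24: depth = 3
Maximum depth reached: 3

3


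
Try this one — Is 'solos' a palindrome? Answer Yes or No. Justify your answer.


Forward: 'solos'
Reversed: 'solos'
They are identical.

Yes


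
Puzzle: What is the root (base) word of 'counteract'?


Remove prefix 'counter' from 'counteract' to get root 'act'.

act


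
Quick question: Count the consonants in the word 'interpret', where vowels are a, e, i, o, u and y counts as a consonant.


Consonants in 'interpret': n, t, r, p, r, t = 6 consonants.

6


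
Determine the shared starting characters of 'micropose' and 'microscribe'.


Compare from the start: 5 characters match: 'micro'. Mismatch at position 6: 'p' vs 's'.

micro


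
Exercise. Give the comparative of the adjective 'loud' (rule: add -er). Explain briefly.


Apply comparative formation (add -er): 'loud' -> 'louder'.

louder


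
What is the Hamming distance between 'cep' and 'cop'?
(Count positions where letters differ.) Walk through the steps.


Alignment:
Position 1: 'c' vs 'c' = match
Position 2: 'e' vs 'o' = DIFFER
Position 3: 'p' vs 'p' = match
Total differences: 1

1


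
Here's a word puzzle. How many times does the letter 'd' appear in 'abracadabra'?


Letter 'd' in 'abracadabra': found at position(s) 7 = 1 occurrence(s).

1


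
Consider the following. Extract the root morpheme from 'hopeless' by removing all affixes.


Remove suffix '-less' from 'hopeless' to get root 'hope'.

hope


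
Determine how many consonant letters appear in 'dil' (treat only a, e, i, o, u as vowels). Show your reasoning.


Consonants in 'dil': d, l = 2 consonants.

2


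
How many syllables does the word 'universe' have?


Break 'universe' into syllables: u-ni-verse -> u | ni | verse = 3 syllables

3 syllables


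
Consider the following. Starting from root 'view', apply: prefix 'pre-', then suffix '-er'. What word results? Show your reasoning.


Step 1: Add prefix 'pre-' to 'view' = 'preview'
Step 2: Add suffix '-er' to 'preview' = 'previewer'

previewer


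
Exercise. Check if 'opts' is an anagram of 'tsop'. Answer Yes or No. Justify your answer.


Sorted letters of 'opts': 'opst'
Sorted letters of 'tsop': 'opst'
They match.

Yes


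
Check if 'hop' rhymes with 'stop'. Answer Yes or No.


Rime (stressed vowel + following sounds) of 'hop': -op = /ɒp/
Rime of 'stop': -op = /ɒp/
/ɒp/ and /ɒp/ are the same ending sound, so the words rhyme.

Yes


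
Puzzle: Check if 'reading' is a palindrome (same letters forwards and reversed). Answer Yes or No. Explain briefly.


Forward: 'reading'
Reversed: 'gnidaer'
They differ.

No


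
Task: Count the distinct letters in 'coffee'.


Unique letters in 'coffee': {c, e, f, o} = 4 distinct letters.

4


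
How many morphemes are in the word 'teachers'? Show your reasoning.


Decomposition: teach (root) + -er (suffix) + -s (plural) = 3 morpheme(s)

3 morphemes


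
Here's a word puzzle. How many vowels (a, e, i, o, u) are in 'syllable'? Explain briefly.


Vowels in 'syllable': a, e = 2 vowels.

2


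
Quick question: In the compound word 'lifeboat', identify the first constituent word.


Split 'lifeboat' into 'life' + 'boat'. The first part is 'life'.

life


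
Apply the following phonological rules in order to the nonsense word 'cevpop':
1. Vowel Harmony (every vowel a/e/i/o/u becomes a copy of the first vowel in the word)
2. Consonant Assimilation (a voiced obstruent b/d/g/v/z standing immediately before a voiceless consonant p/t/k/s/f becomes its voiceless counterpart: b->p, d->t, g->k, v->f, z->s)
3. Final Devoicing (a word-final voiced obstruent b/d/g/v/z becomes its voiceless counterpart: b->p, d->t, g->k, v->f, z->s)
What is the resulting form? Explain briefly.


Starting form: 'cevpop'
Rule 1: Vowel Harmony: all vowels become 'e' (matching first vowel). 'cevpop' -> 'cevpep'
Rule 2: Consonant Assimilation: voiced obstruent before voiceless consonant becomes voiceless ('vp' -> 'fp'). 'cevpep' -> 'cefpep'
Rule 3: Final Devoicing: final consonant 'p' is not one of the voiced obstruents b/d/g/v/z. No change.
Final form: 'cefpep'

cefpep


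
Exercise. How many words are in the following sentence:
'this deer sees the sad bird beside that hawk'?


Split into words: this | deer | sees | the | sad | bird | beside | that | hawk = 9 words.

9


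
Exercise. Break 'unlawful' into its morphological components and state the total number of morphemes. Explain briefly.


Step 1: Identify prefix: 'un' (meaning: not/reverse)
Step 2: Identify root: 'law'
Step 3: Identify suffix(es): 'ful'
Decomposition: un- (prefix: not/reverse) + law (root) + -ful (suffix: full of)
Total morphemes: 3

3 morphemes (un- (prefix: not/reverse) + law (root) + -ful (suffix: full of))


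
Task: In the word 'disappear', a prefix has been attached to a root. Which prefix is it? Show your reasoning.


The word 'disappear' = 'dis' (prefix) + 'appear' (root). The prefix is 'dis'.

dis


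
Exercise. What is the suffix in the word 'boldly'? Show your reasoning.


The word 'boldly' = 'bold' (root) + '-ly' (suffix). The suffix is '-ly'.

ly


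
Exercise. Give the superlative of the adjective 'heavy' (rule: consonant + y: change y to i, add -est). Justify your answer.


Apply superlative formation (consonant + y: change y to i, add -est): 'heavy' -> 'heaviest'.

heaviest


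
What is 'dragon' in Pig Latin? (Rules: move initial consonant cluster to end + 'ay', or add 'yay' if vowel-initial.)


'dragon': move consonant cluster 'dr' to end and add 'ay': 'agondray'.

agondray


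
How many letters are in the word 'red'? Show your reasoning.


Spell out 'red' and number each letter: r(1), e(2), d(3). Total: 3 letters.

3


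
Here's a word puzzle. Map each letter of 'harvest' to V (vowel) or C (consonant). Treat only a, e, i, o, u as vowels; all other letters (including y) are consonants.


Letter mapping: h = C, a = V, r = C, v = C, e = V, s = C, t = C.

CVCCVCC


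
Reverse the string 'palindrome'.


Reverse 'palindrome' character by character: 'emordnilap'.

emordnilap


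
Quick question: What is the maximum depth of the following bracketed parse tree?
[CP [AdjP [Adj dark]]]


Count bracket nesting levels:
'[' at pos 0: depth = 1
'[' at pos 4: depth = 2
'[' at pos 10: depth = 3
Maximum depth reached: 3

3


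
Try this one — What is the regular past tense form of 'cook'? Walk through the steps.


Apply rule: Add -ed. 'cook' becomes 'cooked'.

cooked


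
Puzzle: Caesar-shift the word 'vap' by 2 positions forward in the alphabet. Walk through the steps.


Shift each letter by 2: v -> x, a -> c, p -> r. Result: 'xcr'.

xcr


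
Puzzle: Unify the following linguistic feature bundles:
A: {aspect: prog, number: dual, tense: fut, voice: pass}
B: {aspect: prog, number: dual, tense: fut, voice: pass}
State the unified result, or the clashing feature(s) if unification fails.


Compare features:
aspect: A=prog vs B=prog -> unified: prog
number: A=dual vs B=dual -> unified: dual
tense: A=fut vs B=fut -> unified: fut
voice: A=pass vs B=pass -> unified: pass
No clashes found.

Unified: {aspect: prog, number: dual, tense: fut, voice: pass}


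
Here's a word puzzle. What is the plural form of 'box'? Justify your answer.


Apply rule: Add -es (sibilant/fricative ending). 'box' becomes 'boxes'.

boxes


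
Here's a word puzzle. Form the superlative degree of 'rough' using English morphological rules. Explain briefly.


Apply superlative formation (add -est): 'rough' -> 'roughest'.

roughest


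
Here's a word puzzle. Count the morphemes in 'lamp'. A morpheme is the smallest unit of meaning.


Decomposition: lamp (free morpheme) = 1 morpheme(s)

1 morphemes


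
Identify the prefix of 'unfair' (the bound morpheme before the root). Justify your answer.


The word 'unfair' = 'un' (prefix) + 'fair' (root). The prefix is 'un'.

un


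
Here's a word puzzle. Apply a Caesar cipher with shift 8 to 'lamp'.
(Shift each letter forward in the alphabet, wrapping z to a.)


Shift each letter by 8: l -> t, a -> i, m -> u, p -> x. Result: 'tiux'.

tiux


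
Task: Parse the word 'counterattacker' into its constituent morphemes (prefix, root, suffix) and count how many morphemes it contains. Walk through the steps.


Step 1: Identify prefix: 'counter' (meaning: against)
Step 2: Identify root: 'attack'
Step 3: Identify suffix(es): 'er'
Decomposition: counter- (prefix: against) + attack (root) + -er (suffix: one who)
Total morphemes: 3

3 morphemes (counter- (prefix: against) + attack (root) + -er (suffix: one who))


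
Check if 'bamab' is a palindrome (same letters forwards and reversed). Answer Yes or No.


Forward: 'bamab'
Reversed: 'bamab'
They are identical.

Yes


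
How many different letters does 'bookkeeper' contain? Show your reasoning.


Unique letters in 'bookkeeper': {b, e, k, o, p, r} = 6 distinct letters.

6


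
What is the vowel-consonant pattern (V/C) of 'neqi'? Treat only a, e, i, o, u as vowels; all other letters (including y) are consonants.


Letter mapping: n = C, e = V, q = C, i = V.

CVCV


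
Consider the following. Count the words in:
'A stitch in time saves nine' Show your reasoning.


Split into words: A | stitch | in | time | saves | nine = 6 words.

6


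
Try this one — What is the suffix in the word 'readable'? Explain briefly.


The word 'readable' = 'read' (root) + '-able' (suffix). The suffix is '-able'.

able


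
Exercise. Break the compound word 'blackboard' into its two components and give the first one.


Split 'blackboard' into 'black' + 'board'. The first part is 'black'.

black


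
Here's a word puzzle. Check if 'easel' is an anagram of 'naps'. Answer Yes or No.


Sorted letters of 'easel': 'aeels'
Sorted letters of 'naps': 'anps'
They do not match.

No


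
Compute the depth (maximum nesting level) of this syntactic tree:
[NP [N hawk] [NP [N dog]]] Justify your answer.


Count bracket nesting levels:
'[' at pos 0: depth = 1
'[' at pos 4: depth = 2
'[' at pos 13: depth = 2
'[' at pos 17: depth = 3
Maximum depth reached: 3

3


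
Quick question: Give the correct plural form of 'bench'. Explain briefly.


Apply rule: Add -es (sibilant/fricative ending). 'bench' becomes 'benches'.

benches


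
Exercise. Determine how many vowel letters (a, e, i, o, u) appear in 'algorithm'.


Vowels in 'algorithm': a, o, i = 3 vowels.

3


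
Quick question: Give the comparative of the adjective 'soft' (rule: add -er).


Apply comparative formation (add -er): 'soft' -> 'softer'.

softer


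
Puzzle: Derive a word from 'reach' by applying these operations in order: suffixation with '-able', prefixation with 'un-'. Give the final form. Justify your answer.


Step 1: Add suffix '-able' to 'reach' = 'reachable'
Step 2: Add prefix 'un-' to 'reachable' = 'unreachable'

unreachable


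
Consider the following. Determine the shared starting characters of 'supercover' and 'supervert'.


Compare from the start: 5 characters match: 'super'. Mismatch at position 6: 'c' vs 'v'.

super


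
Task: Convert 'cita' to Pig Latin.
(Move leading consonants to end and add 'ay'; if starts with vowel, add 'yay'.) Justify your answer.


'cita': move consonant cluster 'c' to end and add 'ay': 'itacay'.

itacay


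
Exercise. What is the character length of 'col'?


Spell out 'col' and number each letter: c(1), o(2), l(3). Total: 3 letters.

3


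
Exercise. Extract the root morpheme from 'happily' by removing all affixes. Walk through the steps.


Remove suffix '-ly' from 'happily' to get root 'happy'.

happy


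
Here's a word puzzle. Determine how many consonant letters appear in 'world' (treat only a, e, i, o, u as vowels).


Consonants in 'world': w, r, l, d = 4 consonants.

4


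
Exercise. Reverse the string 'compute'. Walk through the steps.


Reverse 'compute' character by character: 'etupmoc'.

etupmoc


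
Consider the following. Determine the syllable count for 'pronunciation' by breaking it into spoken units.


Break 'pronunciation' into syllables: pro-nun-ci-a-tion -> pro | nun | ci | a | tion = 5 syllables

5 syllables


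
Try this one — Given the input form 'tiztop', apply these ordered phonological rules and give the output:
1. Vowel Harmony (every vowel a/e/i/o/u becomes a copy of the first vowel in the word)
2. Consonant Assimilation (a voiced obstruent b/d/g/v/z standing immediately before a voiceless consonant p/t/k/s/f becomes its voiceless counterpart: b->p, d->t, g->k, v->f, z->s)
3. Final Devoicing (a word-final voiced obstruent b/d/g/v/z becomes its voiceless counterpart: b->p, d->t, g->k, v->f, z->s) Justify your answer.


Starting form: 'tiztop'
Rule 1: Vowel Harmony: all vowels become 'i' (matching first vowel). 'tiztop' -> 'tiztip'
Rule 2: Consonant Assimilation: voiced obstruent before voiceless consonant becomes voiceless ('zt' -> 'st'). 'tiztip' -> 'tistip'
Rule 3: Final Devoicing: final consonant 'p' is not one of the voiced obstruents b/d/g/v/z. No change.
Final form: 'tistip'

tistip


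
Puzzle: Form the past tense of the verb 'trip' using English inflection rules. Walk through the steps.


Apply rule: Double final consonant and add -ed. 'trip' becomes 'tripped'.

tripped


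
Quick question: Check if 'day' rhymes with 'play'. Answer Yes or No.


Rime (stressed vowel + following sounds) of 'day': -ay = /eɪ/
Rime of 'play': -ay = /eɪ/
/eɪ/ and /eɪ/ are the same ending sound, so the words rhyme.

Yes


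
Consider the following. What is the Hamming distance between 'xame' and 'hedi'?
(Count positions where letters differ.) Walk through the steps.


Alignment:
Position 1: 'x' vs 'h' = DIFFER
Position 2: 'a' vs 'e' = DIFFER
Position 3: 'm' vs 'd' = DIFFER
Position 4: 'e' vs 'i' = DIFFER
Total differences: 4

4


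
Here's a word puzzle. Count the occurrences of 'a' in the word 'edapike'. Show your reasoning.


Letter 'a' in 'edapike': found at position(s) 3 = 1 occurrence(s).

1


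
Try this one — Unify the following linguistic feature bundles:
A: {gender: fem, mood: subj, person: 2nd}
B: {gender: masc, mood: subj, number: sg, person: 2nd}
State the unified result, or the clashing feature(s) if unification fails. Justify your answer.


Compare features:
gender: A=fem vs B=masc -> CLASH
mood: A=subj vs B=subj -> unified: subj
number: A=_ vs B=sg -> unified: sg
person: A=2nd vs B=2nd -> unified: 2nd
Clash detected on feature 'gender' (fem vs masc); unification fails.

CLASH on 'gender' (fem vs masc)


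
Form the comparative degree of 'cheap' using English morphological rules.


Apply comparative formation (add -er): 'cheap' -> 'cheaper'.

cheaper


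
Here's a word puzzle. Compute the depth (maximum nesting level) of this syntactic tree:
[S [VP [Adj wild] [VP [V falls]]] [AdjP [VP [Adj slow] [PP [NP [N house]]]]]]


Count bracket nesting levels:
'[' at pos 0: depth = 1
'[' at pos 3: depth = 2
'[' at pos 7: depth = 3
'[' at pos 18: depth = 3
'[' at pos 22: depth = 4
'[' at pos 34: depth = 2
'[' at pos 40: depth = 3
'[' at pos 44: depth = 4
'[' at pos 55: depth = 4
'[' at pos 59: depth = 5
'[' at pos 63: depth = 6
Maximum depth reached: 6

6


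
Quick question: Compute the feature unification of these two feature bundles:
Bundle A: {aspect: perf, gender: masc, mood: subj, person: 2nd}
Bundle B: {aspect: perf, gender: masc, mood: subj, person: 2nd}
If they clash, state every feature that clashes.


Compare features:
aspect: A=perf vs B=perf -> unified: perf
gender: A=masc vs B=masc -> unified: masc
mood: A=subj vs B=subj -> unified: subj
person: A=2nd vs B=2nd -> unified: 2nd
No clashes found.

Unified: {aspect: perf, gender: masc, mood: subj, person: 2nd}


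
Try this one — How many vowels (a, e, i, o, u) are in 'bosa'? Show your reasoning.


Vowels in 'bosa': o, a = 2 vowels.

2


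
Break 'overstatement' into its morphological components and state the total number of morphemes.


Step 1: Identify prefix: 'over' (meaning: excessively)
Step 2: Identify root: 'state'
Step 3: Identify suffix(es): 'ment'
Decomposition: over- (prefix: excessively) + state (root) + -ment (suffix: action/result)
Total morphemes: 3

3 morphemes (over- (prefix: excessively) + state (root) + -ment (suffix: action/result))


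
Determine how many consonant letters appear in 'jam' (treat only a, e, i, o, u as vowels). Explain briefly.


Consonants in 'jam': j, m = 2 consonants.

2


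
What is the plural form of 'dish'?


Apply rule: Add -es (sibilant/fricative ending). 'dish' becomes 'dishes'.

dishes


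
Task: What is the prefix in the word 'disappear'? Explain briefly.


The word 'disappear' = 'dis' (prefix) + 'appear' (root). The prefix is 'dis'.

dis


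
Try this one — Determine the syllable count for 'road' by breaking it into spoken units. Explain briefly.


Break 'road' into syllables: road -> road = 1 syllable

1 syllable


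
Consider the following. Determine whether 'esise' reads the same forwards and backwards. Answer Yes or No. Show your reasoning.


Forward: 'esise'
Reversed: 'esise'
They are identical.

Yes


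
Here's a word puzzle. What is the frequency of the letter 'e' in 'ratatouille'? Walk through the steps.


Letter 'e' in 'ratatouille': found at position(s) 11 = 1 occurrence(s).

1


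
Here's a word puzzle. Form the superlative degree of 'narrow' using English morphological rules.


Apply superlative formation (add -est): 'narrow' -> 'narrowest'.

narrowest


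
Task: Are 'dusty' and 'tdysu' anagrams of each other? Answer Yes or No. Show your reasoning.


Sorted letters of 'dusty': 'dstuy'
Sorted letters of 'tdysu': 'dstuy'
They match.

Yes


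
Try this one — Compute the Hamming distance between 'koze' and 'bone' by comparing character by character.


Alignment:
Position 1: 'k' vs 'b' = DIFFER
Position 2: 'o' vs 'o' = match
Position 3: 'z' vs 'n' = DIFFER
Position 4: 'e' vs 'e' = match
Total differences: 2

2


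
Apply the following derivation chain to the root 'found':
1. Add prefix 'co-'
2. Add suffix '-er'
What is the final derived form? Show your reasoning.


Step 1: Add prefix 'co-' to 'found' = 'cofound'
Step 2: Add suffix '-er' to 'cofound' = 'cofounder'

cofounder


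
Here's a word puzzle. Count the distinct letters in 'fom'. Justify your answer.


Unique letters in 'fom': {f, m, o} = 3 distinct letters.

3


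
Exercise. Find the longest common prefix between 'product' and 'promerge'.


Compare from the start: 3 characters match: 'pro'. Mismatch at position 4: 'd' vs 'm'.

pro


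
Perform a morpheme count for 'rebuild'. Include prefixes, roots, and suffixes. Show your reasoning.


Decomposition: re- (prefix) + build (root) = 2 morpheme(s)

2 morphemes


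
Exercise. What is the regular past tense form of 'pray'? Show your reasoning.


Apply rule: Add -ed. 'pray' becomes 'prayed'.

prayed


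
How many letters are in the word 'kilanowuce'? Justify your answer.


Spell out 'kilanowuce' and number each letter: k(1), i(2), l(3), a(4), n(5), o(6), w(7), u(8), c(9), e(10). Total: 10 letters.

10


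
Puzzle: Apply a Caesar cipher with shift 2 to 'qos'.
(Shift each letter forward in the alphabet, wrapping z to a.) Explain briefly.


Shift each letter by 2: q -> s, o -> q, s -> u. Result: 'squ'.

squ


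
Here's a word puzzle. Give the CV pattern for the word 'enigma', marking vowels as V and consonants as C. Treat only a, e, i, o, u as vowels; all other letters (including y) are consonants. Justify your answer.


Letter mapping: e = V, n = C, i = V, g = C, m = C, a = V.

VCVCCV


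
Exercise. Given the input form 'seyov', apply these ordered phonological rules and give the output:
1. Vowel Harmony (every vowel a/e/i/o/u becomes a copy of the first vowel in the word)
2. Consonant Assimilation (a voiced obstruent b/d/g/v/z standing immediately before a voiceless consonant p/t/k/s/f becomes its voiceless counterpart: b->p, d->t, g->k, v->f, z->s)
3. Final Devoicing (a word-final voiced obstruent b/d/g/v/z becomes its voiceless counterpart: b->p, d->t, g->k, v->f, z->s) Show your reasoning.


Starting form: 'seyov'
Rule 1: Vowel Harmony: all vowels become 'e' (matching first vowel). 'seyov' -> 'seyev'
Rule 2: Consonant Assimilation: no voiced obstruent (b/d/g/v/z) stands immediately before a voiceless consonant (p/t/k/s/f). No change.
Rule 3: Final Devoicing: word-final voiced obstruent 'v' becomes voiceless 'f'. 'seyev' -> 'seyef'
Final form: 'seyef'

seyef


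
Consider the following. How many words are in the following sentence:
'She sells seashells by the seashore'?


Split into words: She | sells | seashells | by | the | seashore = 6 words.

6


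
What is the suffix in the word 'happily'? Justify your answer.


The word 'happily' = 'happy' (root) + '-ly' (suffix). The suffix is '-ly'.

ly


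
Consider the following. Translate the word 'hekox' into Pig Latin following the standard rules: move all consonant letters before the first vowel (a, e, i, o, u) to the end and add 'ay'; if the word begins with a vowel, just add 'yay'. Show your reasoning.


'hekox': move consonant cluster 'h' to end and add 'ay': 'ekoxhay'.

ekoxhay


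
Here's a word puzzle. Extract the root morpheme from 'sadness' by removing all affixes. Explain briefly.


Remove suffix '-ness' from 'sadness' to get root 'sad'.

sad


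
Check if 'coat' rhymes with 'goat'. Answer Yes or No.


Rime (stressed vowel + following sounds) of 'coat': -oat = /oʊt/
Rime of 'goat': -oat = /oʊt/
/oʊt/ and /oʊt/ are the same ending sound, so the words rhyme.

Yes


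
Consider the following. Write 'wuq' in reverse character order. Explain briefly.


Reverse 'wuq' character by character: 'quw'.

quw


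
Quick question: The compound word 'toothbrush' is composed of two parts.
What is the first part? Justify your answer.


Split 'toothbrush' into 'tooth' + 'brush'. The first part is 'tooth'.

tooth


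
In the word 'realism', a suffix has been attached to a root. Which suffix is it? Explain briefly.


The word 'realism' = 'real' (root) + '-ism' (suffix). The suffix is '-ism'.

ism


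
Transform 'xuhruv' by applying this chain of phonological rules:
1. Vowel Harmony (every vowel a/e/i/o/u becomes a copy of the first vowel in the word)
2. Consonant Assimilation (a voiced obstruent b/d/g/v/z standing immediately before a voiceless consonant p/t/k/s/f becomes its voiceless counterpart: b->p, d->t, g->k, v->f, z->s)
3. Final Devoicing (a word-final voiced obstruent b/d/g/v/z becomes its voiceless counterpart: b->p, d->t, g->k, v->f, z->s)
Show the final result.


Starting form: 'xuhruv'
Rule 1: Vowel Harmony: all vowels already match. No change.
Rule 2: Consonant Assimilation: no voiced obstruent (b/d/g/v/z) stands immediately before a voiceless consonant (p/t/k/s/f). No change.
Rule 3: Final Devoicing: word-final voiced obstruent 'v' becomes voiceless 'f'. 'xuhruv' -> 'xuhruf'
Final form: 'xuhruf'

xuhruf


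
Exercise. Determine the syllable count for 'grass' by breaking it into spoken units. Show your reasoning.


Break 'grass' into syllables: grass -> grass = 1 syllable

1 syllable


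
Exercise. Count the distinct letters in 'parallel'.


Unique letters in 'parallel': {a, e, l, p, r} = 5 distinct letters.

5
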